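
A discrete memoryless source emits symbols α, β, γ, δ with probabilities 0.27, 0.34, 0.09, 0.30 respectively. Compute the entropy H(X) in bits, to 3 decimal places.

1.873 bits

H = −Σ pᵢ log₂ pᵢ.
−0.27·log₂(0.27) = 0.5100
−0.34·log₂(0.34) = 0.5292
−0.09·log₂(0.09) = 0.3127
−0.30·log₂(0.30) = 0.5211
Sum ≈ 1.8729 → 1.873 bits.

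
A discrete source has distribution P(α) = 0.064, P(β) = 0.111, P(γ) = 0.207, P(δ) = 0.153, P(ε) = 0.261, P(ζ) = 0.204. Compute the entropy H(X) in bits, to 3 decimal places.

2.464 bits

H = −Σ pᵢ log₂ pᵢ.
−0.064·log₂(0.064) = 0.2538
−0.111·log₂(0.111) = 0.3520
−0.207·log₂(0.207) = 0.4704
−0.153·log₂(0.153) = 0.4144
−0.261·log₂(0.261) = 0.5058
−0.204·log₂(0.204) = 0.4678
Sum ≈ 2.4642 → 2.464 bits.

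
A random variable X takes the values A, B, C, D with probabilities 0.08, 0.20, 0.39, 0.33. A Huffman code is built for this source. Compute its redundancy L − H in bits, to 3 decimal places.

Entropy H = −Σ p log₂ p ≈ 1.8135 bits.
Huffman merges: 2/25+1/5→7/25; 7/25+33/100→61/100; 39/100+61/100→1. L = 189/100 ≈ 1.8900.
L − H = 1.8900 − 1.8135 = 0.076 bits.

0.076 bits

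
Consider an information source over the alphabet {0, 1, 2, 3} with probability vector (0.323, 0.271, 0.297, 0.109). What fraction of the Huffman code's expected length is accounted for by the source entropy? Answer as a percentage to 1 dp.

95.3%

Entropy H = −Σ p log₂ p ≈ 1.9058 bits.
Huffman merges: 109/1000+271/1000→19/50; 297/1000+323/1000→31/50; 19/50+31/50→1. L = 2 ≈ 2.0000.
Efficiency = H/L = 1.9058/2.0000 = 95.3%.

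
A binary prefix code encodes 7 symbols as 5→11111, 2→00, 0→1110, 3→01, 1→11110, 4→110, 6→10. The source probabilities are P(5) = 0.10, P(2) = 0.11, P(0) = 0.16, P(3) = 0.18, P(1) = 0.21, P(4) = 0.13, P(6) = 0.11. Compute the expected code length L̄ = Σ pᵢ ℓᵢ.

L̄ = Σ pᵢ·ℓᵢ = 0.10·5 + 0.11·2 + 0.16·4 + 0.18·2 + 0.21·5 + 0.13·3 + 0.11·2 = 3.38 bits/symbol.

3.38 bits/symbol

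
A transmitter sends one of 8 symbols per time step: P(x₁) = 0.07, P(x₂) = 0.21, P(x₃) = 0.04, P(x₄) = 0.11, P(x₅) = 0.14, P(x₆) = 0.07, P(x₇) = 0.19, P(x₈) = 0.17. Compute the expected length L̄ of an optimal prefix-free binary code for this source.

2.89 bits/symbol

Repeatedly combine the two least-probable nodes; the expected code length is the sum of the merged weights.
merge 1/25 + 7/100 → 11/100
merge 7/100 + 11/100 → 9/50
merge 11/100 + 7/50 → 1/4
merge 17/100 + 9/50 → 7/20
merge 19/100 + 21/100 → 2/5
merge 1/4 + 7/20 → 3/5
merge 2/5 + 3/5 → 1
L = 11/100 + 9/50 + 1/4 + 7/20 + 2/5 + 3/5 + 1 = 289/100 = 2.89 bits/symbol.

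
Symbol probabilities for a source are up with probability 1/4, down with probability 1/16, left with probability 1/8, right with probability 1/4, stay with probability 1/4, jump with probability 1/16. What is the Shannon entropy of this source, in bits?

Each probability is a power of 1/2, so log₂(1/p) is an integer.
H = Σ p·log₂(1/p) = 1/4·2 + 1/16·4 + 1/8·3 + 1/4·2 + 1/4·2 + 1/16·4 = 2.375 bits.

2.375 bits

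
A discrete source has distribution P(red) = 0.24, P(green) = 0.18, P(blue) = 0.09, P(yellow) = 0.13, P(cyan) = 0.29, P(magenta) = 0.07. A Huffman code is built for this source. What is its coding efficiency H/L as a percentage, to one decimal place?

Entropy H = −Σ p log₂ p ≈ 2.4212 bits.
Huffman merges: 7/100+9/100→4/25; 13/100+4/25→29/100; 9/50+6/25→21/50; 29/100+29/100→29/50; 21/50+29/50→1. L = 49/20 ≈ 2.4500.
Efficiency = H/L = 2.4212/2.4500 = 98.8%.

98.8%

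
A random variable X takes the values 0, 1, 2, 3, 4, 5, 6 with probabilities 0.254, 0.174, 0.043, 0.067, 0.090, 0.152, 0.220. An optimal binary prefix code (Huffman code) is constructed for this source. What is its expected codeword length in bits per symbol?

2.636 bits/symbol

Repeatedly combine the two least-probable nodes; the expected code length is the sum of the merged weights.
merge 43/1000 + 67/1000 → 11/100
merge 9/100 + 11/100 → 1/5
merge 19/125 + 87/500 → 163/500
merge 1/5 + 11/50 → 21/50
merge 127/500 + 163/500 → 29/50
merge 21/50 + 29/50 → 1
L = 11/100 + 1/5 + 163/500 + 21/50 + 29/50 + 1 = 659/250 = 2.636 bits/symbol.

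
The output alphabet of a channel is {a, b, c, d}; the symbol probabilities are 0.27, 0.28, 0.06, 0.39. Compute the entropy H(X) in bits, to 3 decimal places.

1.798 bits

H = −Σ pᵢ log₂ pᵢ.
−0.27·log₂(0.27) = 0.5100
−0.28·log₂(0.28) = 0.5142
−0.06·log₂(0.06) = 0.2435
−0.39·log₂(0.39) = 0.5298
Sum ≈ 1.7976 → 1.798 bits.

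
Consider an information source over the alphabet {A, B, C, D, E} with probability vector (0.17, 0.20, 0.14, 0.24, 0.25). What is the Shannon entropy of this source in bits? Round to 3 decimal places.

2.290 bits

H = −Σ pᵢ log₂ pᵢ.
−0.17·log₂(0.17) = 0.4346
−0.20·log₂(0.20) = 0.4644
−0.14·log₂(0.14) = 0.3971
−0.24·log₂(0.24) = 0.4941
−0.25·log₂(0.25) = 0.5000
Sum ≈ 2.2902 → 2.290 bits.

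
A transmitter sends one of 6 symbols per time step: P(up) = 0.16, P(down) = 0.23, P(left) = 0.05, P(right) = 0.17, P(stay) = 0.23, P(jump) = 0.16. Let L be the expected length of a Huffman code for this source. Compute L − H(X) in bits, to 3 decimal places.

Entropy H = −Σ p log₂ p ≈ 2.4721 bits.
Huffman merges: 1/20+4/25→21/100; 4/25+17/100→33/100; 21/100+23/100→11/25; 23/100+33/100→14/25; 11/25+14/25→1. L = 127/50 ≈ 2.5400.
L − H = 2.5400 − 2.4721 = 0.068 bits.

0.068 bits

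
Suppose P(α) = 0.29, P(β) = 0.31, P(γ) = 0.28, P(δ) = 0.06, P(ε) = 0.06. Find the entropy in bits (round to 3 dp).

H = −Σ pᵢ log₂ pᵢ.
−0.29·log₂(0.29) = 0.5179
−0.31·log₂(0.31) = 0.5238
−0.28·log₂(0.28) = 0.5142
−0.06·log₂(0.06) = 0.2435
−0.06·log₂(0.06) = 0.2435
Sum ≈ 2.0430 → 2.043 bits.

2.043 bits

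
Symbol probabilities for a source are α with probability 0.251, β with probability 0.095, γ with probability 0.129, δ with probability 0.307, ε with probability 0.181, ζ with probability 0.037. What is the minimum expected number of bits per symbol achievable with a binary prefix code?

2.393 bits/symbol

Repeatedly combine the two least-probable nodes; the expected code length is the sum of the merged weights.
merge 37/1000 + 19/200 → 33/250
merge 129/1000 + 33/250 → 261/1000
merge 181/1000 + 251/1000 → 54/125
merge 261/1000 + 307/1000 → 71/125
merge 54/125 + 71/125 → 1
L = 33/250 + 261/1000 + 54/125 + 71/125 + 1 = 2393/1000 = 2.393 bits/symbol.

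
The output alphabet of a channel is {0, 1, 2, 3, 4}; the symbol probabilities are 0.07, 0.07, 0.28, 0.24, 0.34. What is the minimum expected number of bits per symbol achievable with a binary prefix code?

Repeatedly combine the two least-probable nodes; the expected code length is the sum of the merged weights.
merge 7/100 + 7/100 → 7/50
merge 7/50 + 6/25 → 19/50
merge 7/25 + 17/50 → 31/50
merge 19/50 + 31/50 → 1
L = 7/50 + 19/50 + 31/50 + 1 = 107/50 = 2.14 bits/symbol.

2.14 bits/symbol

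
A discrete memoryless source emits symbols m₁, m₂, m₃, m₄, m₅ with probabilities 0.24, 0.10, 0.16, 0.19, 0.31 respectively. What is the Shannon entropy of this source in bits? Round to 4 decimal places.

H = −Σ pᵢ log₂ pᵢ.
−0.24·log₂(0.24) = 0.4941
−0.10·log₂(0.10) = 0.3322
−0.16·log₂(0.16) = 0.4230
−0.19·log₂(0.19) = 0.4552
−0.31·log₂(0.31) = 0.5238
Sum ≈ 2.2284 → 2.2284 bits.

2.2284 bits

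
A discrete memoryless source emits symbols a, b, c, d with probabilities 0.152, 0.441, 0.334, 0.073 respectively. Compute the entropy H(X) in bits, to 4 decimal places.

H = −Σ pᵢ log₂ pᵢ.
−0.152·log₂(0.152) = 0.4131
−0.441·log₂(0.441) = 0.5209
−0.334·log₂(0.334) = 0.5284
−0.073·log₂(0.073) = 0.2756
Sum ≈ 1.7381 → 1.7381 bits.

1.7381 bits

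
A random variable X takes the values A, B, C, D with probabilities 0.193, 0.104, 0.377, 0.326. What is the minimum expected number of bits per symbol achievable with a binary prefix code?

1.92 bits/symbol

Repeatedly combine the two least-probable nodes; the expected code length is the sum of the merged weights.
merge 13/125 + 193/1000 → 297/1000
merge 297/1000 + 163/500 → 623/1000
merge 377/1000 + 623/1000 → 1
L = 297/1000 + 623/1000 + 1 = 48/25 = 1.92 bits/symbol.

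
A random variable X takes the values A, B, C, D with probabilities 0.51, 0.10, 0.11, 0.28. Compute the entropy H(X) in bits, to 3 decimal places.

H = −Σ pᵢ log₂ pᵢ.
−0.51·log₂(0.51) = 0.4954
−0.10·log₂(0.10) = 0.3322
−0.11·log₂(0.11) = 0.3503
−0.28·log₂(0.28) = 0.5142
Sum ≈ 1.6921 → 1.692 bits.

1.692 bits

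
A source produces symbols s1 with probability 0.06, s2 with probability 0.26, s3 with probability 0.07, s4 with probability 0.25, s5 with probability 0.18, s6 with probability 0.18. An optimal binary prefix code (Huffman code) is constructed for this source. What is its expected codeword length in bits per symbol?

2.44 bits/symbol

Repeatedly combine the two least-probable nodes; the expected code length is the sum of the merged weights.
merge 3/50 + 7/100 → 13/100
merge 13/100 + 9/50 → 31/100
merge 9/50 + 1/4 → 43/100
merge 13/50 + 31/100 → 57/100
merge 43/100 + 57/100 → 1
L = 13/100 + 31/100 + 43/100 + 57/100 + 1 = 61/25 = 2.44 bits/symbol.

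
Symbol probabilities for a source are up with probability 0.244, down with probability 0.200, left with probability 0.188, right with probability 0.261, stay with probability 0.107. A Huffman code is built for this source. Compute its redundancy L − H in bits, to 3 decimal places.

0.030 bits

Entropy H = −Σ p log₂ p ≈ 2.2650 bits.
Huffman merges: 107/1000+47/250→59/200; 1/5+61/250→111/250; 261/1000+59/200→139/250; 111/250+139/250→1. L = 459/200 ≈ 2.2950.
L − H = 2.2950 − 2.2650 = 0.030 bits.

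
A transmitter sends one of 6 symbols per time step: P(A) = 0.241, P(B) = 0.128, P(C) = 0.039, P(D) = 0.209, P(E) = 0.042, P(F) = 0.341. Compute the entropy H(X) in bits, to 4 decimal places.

2.2503 bits

H = −Σ pᵢ log₂ pᵢ.
−0.241·log₂(0.241) = 0.4947
−0.128·log₂(0.128) = 0.3796
−0.039·log₂(0.039) = 0.1825
−0.209·log₂(0.209) = 0.4720
−0.042·log₂(0.042) = 0.1921
−0.341·log₂(0.341) = 0.5293
Sum ≈ 2.2503 → 2.2503 bits.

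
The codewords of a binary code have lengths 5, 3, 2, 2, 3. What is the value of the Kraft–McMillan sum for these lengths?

0.78125

With common denominator 2^5 = 32: Σ 2^(−ℓᵢ) = 1/32 + 4/32 + 8/32 + 8/32 + 4/32 = 25/32 = 0.78125.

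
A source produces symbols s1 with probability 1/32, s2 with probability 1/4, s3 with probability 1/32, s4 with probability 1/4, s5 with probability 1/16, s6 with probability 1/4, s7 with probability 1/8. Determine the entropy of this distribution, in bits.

2.4375 bits

Each probability is a power of 1/2, so log₂(1/p) is an integer.
H = Σ p·log₂(1/p) = 1/32·5 + 1/4·2 + 1/32·5 + 1/4·2 + 1/16·4 + 1/4·2 + 1/8·3 = 2.4375 bits.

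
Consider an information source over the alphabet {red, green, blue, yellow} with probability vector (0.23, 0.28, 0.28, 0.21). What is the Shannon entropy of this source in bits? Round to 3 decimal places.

H = −Σ pᵢ log₂ pᵢ.
−0.23·log₂(0.23) = 0.4877
−0.28·log₂(0.28) = 0.5142
−0.28·log₂(0.28) = 0.5142
−0.21·log₂(0.21) = 0.4728
Sum ≈ 1.9889 → 1.989 bits.

1.989 bits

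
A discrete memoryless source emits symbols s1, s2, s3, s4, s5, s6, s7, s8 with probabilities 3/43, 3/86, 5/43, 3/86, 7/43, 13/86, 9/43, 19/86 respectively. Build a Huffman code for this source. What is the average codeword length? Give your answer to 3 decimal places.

Repeatedly combine the two least-probable nodes; the expected code length is the sum of the merged weights.
merge 3/86 + 3/86 → 3/43
merge 3/43 + 3/43 → 6/43
merge 5/43 + 6/43 → 11/43
merge 13/86 + 7/43 → 27/86
merge 9/43 + 19/86 → 37/86
merge 11/43 + 27/86 → 49/86
merge 37/86 + 49/86 → 1
L = 3/43 + 6/43 + 11/43 + 27/86 + 37/86 + 49/86 + 1 = 239/86 ≈ 2.779 bits/symbol.

2.779 bits/symbol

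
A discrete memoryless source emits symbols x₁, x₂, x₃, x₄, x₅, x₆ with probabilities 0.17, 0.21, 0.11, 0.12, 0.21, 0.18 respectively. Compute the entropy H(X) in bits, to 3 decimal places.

H = −Σ pᵢ log₂ pᵢ.
−0.17·log₂(0.17) = 0.4346
−0.21·log₂(0.21) = 0.4728
−0.11·log₂(0.11) = 0.3503
−0.12·log₂(0.12) = 0.3671
−0.21·log₂(0.21) = 0.4728
−0.18·log₂(0.18) = 0.4453
Sum ≈ 2.5429 → 2.543 bits.

2.543 bits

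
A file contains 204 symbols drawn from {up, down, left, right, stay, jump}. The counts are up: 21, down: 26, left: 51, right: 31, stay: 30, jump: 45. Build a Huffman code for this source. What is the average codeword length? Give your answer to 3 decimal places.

Probabilities are the counts divided by 204.
Repeatedly combine the two least-probable nodes; the expected code length is the sum of the merged weights.
merge 7/68 + 13/102 → 47/204
merge 5/34 + 31/204 → 61/204
merge 15/68 + 47/204 → 23/51
merge 1/4 + 61/204 → 28/51
merge 23/51 + 28/51 → 1
L = 47/204 + 61/204 + 23/51 + 28/51 + 1 = 43/17 ≈ 2.529 bits/symbol.

2.529 bits/symbol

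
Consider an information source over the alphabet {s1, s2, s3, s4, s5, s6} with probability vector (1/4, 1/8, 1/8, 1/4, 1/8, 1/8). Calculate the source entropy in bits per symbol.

2.5 bits

Each probability is a power of 1/2, so log₂(1/p) is an integer.
H = Σ p·log₂(1/p) = 1/4·2 + 1/8·3 + 1/8·3 + 1/4·2 + 1/8·3 + 1/8·3 = 2.5 bits.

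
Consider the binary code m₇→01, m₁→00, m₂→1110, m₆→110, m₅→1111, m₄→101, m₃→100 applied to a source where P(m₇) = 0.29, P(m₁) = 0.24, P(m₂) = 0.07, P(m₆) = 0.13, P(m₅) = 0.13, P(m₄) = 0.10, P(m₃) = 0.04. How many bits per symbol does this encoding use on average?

2.67 bits/symbol

L̄ = Σ pᵢ·ℓᵢ = 0.29·2 + 0.24·2 + 0.07·4 + 0.13·3 + 0.13·4 + 0.10·3 + 0.04·3 = 2.67 bits/symbol.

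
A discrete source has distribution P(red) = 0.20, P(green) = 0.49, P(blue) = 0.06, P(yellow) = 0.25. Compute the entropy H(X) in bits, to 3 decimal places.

1.712 bits

H = −Σ pᵢ log₂ pᵢ.
−0.20·log₂(0.20) = 0.4644
−0.49·log₂(0.49) = 0.5043
−0.06·log₂(0.06) = 0.2435
−0.25·log₂(0.25) = 0.5000
Sum ≈ 1.7122 → 1.712 bits.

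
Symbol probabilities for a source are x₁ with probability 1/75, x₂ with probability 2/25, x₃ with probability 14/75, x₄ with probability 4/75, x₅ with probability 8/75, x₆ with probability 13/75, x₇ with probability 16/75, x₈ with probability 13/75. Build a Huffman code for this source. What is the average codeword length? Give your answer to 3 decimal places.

Repeatedly combine the two least-probable nodes; the expected code length is the sum of the merged weights.
merge 1/75 + 4/75 → 1/15
merge 1/15 + 2/25 → 11/75
merge 8/75 + 11/75 → 19/75
merge 13/75 + 13/75 → 26/75
merge 14/75 + 16/75 → 2/5
merge 19/75 + 26/75 → 3/5
merge 2/5 + 3/5 → 1
L = 1/15 + 11/75 + 19/75 + 26/75 + 2/5 + 3/5 + 1 = 211/75 ≈ 2.813 bits/symbol.

2.813 bits/symbol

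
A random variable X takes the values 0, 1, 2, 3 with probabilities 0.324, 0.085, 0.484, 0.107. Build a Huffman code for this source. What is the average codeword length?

1.708 bits/symbol

Repeatedly combine the two least-probable nodes; the expected code length is the sum of the merged weights.
merge 17/200 + 107/1000 → 24/125
merge 24/125 + 81/250 → 129/250
merge 121/250 + 129/250 → 1
L = 24/125 + 129/250 + 1 = 427/250 = 1.708 bits/symbol.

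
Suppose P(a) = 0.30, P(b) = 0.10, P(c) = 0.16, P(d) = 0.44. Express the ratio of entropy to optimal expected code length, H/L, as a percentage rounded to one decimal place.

98.8%

Entropy H = −Σ p log₂ p ≈ 1.7974 bits.
Huffman merges: 1/10+4/25→13/50; 13/50+3/10→14/25; 11/25+14/25→1. L = 91/50 ≈ 1.8200.
Efficiency = H/L = 1.7974/1.8200 = 98.8%.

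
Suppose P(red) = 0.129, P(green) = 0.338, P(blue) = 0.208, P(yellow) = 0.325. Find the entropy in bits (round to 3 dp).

H = −Σ pᵢ log₂ pᵢ.
−0.129·log₂(0.129) = 0.3811
−0.338·log₂(0.338) = 0.5289
−0.208·log₂(0.208) = 0.4712
−0.325·log₂(0.325) = 0.5270
Sum ≈ 1.9083 → 1.908 bits.

1.908 bits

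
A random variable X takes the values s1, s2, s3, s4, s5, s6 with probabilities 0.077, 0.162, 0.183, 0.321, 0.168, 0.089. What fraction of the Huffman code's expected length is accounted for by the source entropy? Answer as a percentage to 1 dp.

97.3%

Entropy H = −Σ p log₂ p ≈ 2.4278 bits.
Huffman merges: 77/1000+89/1000→83/500; 81/500+83/500→41/125; 21/125+183/1000→351/1000; 321/1000+41/125→649/1000; 351/1000+649/1000→1. L = 1247/500 ≈ 2.4940.
Efficiency = H/L = 2.4278/2.4940 = 97.3%.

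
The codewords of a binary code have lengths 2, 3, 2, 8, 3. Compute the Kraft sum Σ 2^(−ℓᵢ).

With common denominator 2^8 = 256: Σ 2^(−ℓᵢ) = 64/256 + 32/256 + 64/256 + 1/256 + 32/256 = 193/256 = 0.75390625.

0.75390625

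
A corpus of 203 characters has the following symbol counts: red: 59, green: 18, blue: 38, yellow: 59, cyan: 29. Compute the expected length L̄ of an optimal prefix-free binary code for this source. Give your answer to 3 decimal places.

2.232 bits/symbol

Probabilities are the counts divided by 203.
Repeatedly combine the two least-probable nodes; the expected code length is the sum of the merged weights.
merge 18/203 + 1/7 → 47/203
merge 38/203 + 47/203 → 85/203
merge 59/203 + 59/203 → 118/203
merge 85/203 + 118/203 → 1
L = 47/203 + 85/203 + 118/203 + 1 = 453/203 ≈ 2.232 bits/symbol.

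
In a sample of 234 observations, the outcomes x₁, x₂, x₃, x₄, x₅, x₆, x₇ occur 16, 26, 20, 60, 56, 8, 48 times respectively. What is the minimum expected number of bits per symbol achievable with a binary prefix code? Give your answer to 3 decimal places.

Probabilities are the counts divided by 234.
Repeatedly combine the two least-probable nodes; the expected code length is the sum of the merged weights.
merge 4/117 + 8/117 → 4/39
merge 10/117 + 4/39 → 22/117
merge 1/9 + 22/117 → 35/117
merge 8/39 + 28/117 → 4/9
merge 10/39 + 35/117 → 5/9
merge 4/9 + 5/9 → 1
L = 4/39 + 22/117 + 35/117 + 4/9 + 5/9 + 1 = 101/39 ≈ 2.590 bits/symbol.

2.590 bits/symbol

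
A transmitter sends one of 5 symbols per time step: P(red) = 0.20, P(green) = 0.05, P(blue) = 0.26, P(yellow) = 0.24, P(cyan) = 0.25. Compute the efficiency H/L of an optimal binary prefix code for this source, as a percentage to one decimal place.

Entropy H = −Σ p log₂ p ≈ 2.1799 bits.
Huffman merges: 1/20+1/5→1/4; 6/25+1/4→49/100; 1/4+13/50→51/100; 49/100+51/100→1. L = 9/4 ≈ 2.2500.
Efficiency = H/L = 2.1799/2.2500 = 96.9%.

96.9%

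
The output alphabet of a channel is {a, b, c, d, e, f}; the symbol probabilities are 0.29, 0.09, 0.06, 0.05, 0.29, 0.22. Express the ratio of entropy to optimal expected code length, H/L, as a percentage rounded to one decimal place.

Entropy H = −Σ p log₂ p ≈ 2.2887 bits.
Huffman merges: 1/20+3/50→11/100; 9/100+11/100→1/5; 1/5+11/50→21/50; 29/100+29/100→29/50; 21/50+29/50→1. L = 231/100 ≈ 2.3100.
Efficiency = H/L = 2.2887/2.3100 = 99.1%.

99.1%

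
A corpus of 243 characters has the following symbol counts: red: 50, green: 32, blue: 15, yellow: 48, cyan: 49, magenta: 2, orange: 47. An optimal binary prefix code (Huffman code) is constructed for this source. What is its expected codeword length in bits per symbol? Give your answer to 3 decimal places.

Probabilities are the counts divided by 243.
Repeatedly combine the two least-probable nodes; the expected code length is the sum of the merged weights.
merge 2/243 + 5/81 → 17/243
merge 17/243 + 32/243 → 49/243
merge 47/243 + 16/81 → 95/243
merge 49/243 + 49/243 → 98/243
merge 50/243 + 95/243 → 145/243
merge 98/243 + 145/243 → 1
L = 17/243 + 49/243 + 95/243 + 98/243 + 145/243 + 1 = 647/243 ≈ 2.663 bits/symbol.

2.663 bits/symbol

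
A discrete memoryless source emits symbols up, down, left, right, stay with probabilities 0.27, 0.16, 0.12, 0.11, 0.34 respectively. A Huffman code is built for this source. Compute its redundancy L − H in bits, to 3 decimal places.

Entropy H = −Σ p log₂ p ≈ 2.1796 bits.
Huffman merges: 11/100+3/25→23/100; 4/25+23/100→39/100; 27/100+17/50→61/100; 39/100+61/100→1. L = 223/100 ≈ 2.2300.
L − H = 2.2300 − 2.1796 = 0.050 bits.

0.050 bits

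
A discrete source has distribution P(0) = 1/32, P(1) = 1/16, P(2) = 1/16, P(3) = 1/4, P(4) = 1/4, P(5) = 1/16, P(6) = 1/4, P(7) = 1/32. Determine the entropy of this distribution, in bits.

2.5625 bits

Each probability is a power of 1/2, so log₂(1/p) is an integer.
H = Σ p·log₂(1/p) = 1/32·5 + 1/16·4 + 1/16·4 + 1/4·2 + 1/4·2 + 1/16·4 + 1/4·2 + 1/32·5 = 2.5625 bits.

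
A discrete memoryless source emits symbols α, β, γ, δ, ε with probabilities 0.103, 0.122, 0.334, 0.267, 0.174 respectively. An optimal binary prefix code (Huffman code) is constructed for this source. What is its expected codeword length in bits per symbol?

Repeatedly combine the two least-probable nodes; the expected code length is the sum of the merged weights.
merge 103/1000 + 61/500 → 9/40
merge 87/500 + 9/40 → 399/1000
merge 267/1000 + 167/500 → 601/1000
merge 399/1000 + 601/1000 → 1
L = 9/40 + 399/1000 + 601/1000 + 1 = 89/40 = 2.225 bits/symbol.

2.225 bits/symbol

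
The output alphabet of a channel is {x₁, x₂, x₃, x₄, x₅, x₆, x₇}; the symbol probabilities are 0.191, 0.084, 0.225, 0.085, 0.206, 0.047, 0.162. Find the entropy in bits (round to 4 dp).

H = −Σ pᵢ log₂ pᵢ.
−0.191·log₂(0.191) = 0.4562
−0.084·log₂(0.084) = 0.3002
−0.225·log₂(0.225) = 0.4842
−0.085·log₂(0.085) = 0.3023
−0.206·log₂(0.206) = 0.4695
−0.047·log₂(0.047) = 0.2073
−0.162·log₂(0.162) = 0.4254
Sum ≈ 2.6451 → 2.6451 bits.

2.6451 bits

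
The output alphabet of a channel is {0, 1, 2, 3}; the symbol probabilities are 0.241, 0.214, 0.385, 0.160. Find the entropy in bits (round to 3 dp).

1.924 bits

H = −Σ pᵢ log₂ pᵢ.
−0.241·log₂(0.241) = 0.4947
−0.214·log₂(0.214) = 0.4760
−0.385·log₂(0.385) = 0.5302
−0.160·log₂(0.160) = 0.4230
Sum ≈ 1.9239 → 1.924 bits.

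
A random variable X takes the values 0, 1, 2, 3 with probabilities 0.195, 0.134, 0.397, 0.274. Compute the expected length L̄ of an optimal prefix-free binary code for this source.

Repeatedly combine the two least-probable nodes; the expected code length is the sum of the merged weights.
merge 67/500 + 39/200 → 329/1000
merge 137/500 + 329/1000 → 603/1000
merge 397/1000 + 603/1000 → 1
L = 329/1000 + 603/1000 + 1 = 483/250 = 1.932 bits/symbol.

1.932 bits/symbol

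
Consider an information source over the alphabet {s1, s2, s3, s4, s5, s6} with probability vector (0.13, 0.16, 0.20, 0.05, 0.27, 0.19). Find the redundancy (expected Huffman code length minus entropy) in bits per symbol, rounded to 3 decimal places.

Entropy H = −Σ p log₂ p ≈ 2.4514 bits.
Huffman merges: 1/20+13/100→9/50; 4/25+9/50→17/50; 19/100+1/5→39/100; 27/100+17/50→61/100; 39/100+61/100→1. L = 63/25 ≈ 2.5200.
L − H = 2.5200 − 2.4514 = 0.069 bits.

0.069 bits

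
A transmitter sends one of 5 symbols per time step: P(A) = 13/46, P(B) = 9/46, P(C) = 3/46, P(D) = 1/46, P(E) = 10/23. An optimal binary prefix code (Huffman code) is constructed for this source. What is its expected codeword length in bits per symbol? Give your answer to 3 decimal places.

Repeatedly combine the two least-probable nodes; the expected code length is the sum of the merged weights.
merge 1/46 + 3/46 → 2/23
merge 2/23 + 9/46 → 13/46
merge 13/46 + 13/46 → 13/23
merge 10/23 + 13/23 → 1
L = 2/23 + 13/46 + 13/23 + 1 = 89/46 ≈ 1.935 bits/symbol.

1.935 bits/symbol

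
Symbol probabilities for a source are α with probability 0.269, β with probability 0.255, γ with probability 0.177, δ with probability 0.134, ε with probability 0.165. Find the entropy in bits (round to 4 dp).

2.2719 bits

H = −Σ pᵢ log₂ pᵢ.
−0.269·log₂(0.269) = 0.5096
−0.255·log₂(0.255) = 0.5027
−0.177·log₂(0.177) = 0.4422
−0.134·log₂(0.134) = 0.3886
−0.165·log₂(0.165) = 0.4289
Sum ≈ 2.2719 → 2.2719 bits.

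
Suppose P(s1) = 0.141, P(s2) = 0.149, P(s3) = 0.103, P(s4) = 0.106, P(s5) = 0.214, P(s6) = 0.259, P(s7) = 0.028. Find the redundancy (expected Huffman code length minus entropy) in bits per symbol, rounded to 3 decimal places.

Entropy H = −Σ p log₂ p ≈ 2.6139 bits.
Huffman merges: 7/250+103/1000→131/1000; 53/500+131/1000→237/1000; 141/1000+149/1000→29/100; 107/500+237/1000→451/1000; 259/1000+29/100→549/1000; 451/1000+549/1000→1. L = 1329/500 ≈ 2.6580.
L − H = 2.6580 − 2.6139 = 0.044 bits.

0.044 bits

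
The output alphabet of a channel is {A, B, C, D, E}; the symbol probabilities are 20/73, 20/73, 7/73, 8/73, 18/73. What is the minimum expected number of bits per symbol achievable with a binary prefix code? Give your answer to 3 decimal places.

Repeatedly combine the two least-probable nodes; the expected code length is the sum of the merged weights.
merge 7/73 + 8/73 → 15/73
merge 15/73 + 18/73 → 33/73
merge 20/73 + 20/73 → 40/73
merge 33/73 + 40/73 → 1
L = 15/73 + 33/73 + 40/73 + 1 = 161/73 ≈ 2.205 bits/symbol.

2.205 bits/symbol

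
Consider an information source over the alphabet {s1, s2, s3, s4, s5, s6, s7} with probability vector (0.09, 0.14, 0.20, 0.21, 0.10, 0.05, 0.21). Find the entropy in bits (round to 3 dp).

2.668 bits

H = −Σ pᵢ log₂ pᵢ.
−0.09·log₂(0.09) = 0.3127
−0.14·log₂(0.14) = 0.3971
−0.20·log₂(0.20) = 0.4644
−0.21·log₂(0.21) = 0.4728
−0.10·log₂(0.10) = 0.3322
−0.05·log₂(0.05) = 0.2161
−0.21·log₂(0.21) = 0.4728
Sum ≈ 2.6681 → 2.668 bits.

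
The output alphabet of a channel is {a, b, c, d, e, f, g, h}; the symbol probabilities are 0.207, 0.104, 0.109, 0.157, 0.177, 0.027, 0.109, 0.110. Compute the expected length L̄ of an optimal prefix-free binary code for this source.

2.924 bits/symbol

Repeatedly combine the two least-probable nodes; the expected code length is the sum of the merged weights.
merge 27/1000 + 13/125 → 131/1000
merge 109/1000 + 109/1000 → 109/500
merge 11/100 + 131/1000 → 241/1000
merge 157/1000 + 177/1000 → 167/500
merge 207/1000 + 109/500 → 17/40
merge 241/1000 + 167/500 → 23/40
merge 17/40 + 23/40 → 1
L = 131/1000 + 109/500 + 241/1000 + 167/500 + 17/40 + 23/40 + 1 = 731/250 = 2.924 bits/symbol.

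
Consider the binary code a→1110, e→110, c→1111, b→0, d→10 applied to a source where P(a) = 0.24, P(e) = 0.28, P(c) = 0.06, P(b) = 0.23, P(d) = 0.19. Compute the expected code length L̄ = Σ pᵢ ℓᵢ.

2.65 bits/symbol

L̄ = Σ pᵢ·ℓᵢ = 0.24·4 + 0.28·3 + 0.06·4 + 0.23·1 + 0.19·2 = 2.65 bits/symbol.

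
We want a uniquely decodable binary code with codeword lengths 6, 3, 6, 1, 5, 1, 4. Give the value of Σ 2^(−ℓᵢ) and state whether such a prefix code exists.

With common denominator 2^6 = 64: Σ 2^(−ℓᵢ) = 1/64 + 8/64 + 1/64 + 32/64 + 2/64 + 32/64 + 4/64 = 80/64 = 1.25.
Kraft's inequality requires Σ ≤ 1; here Σ = 1.25 > 1, so no such prefix code exists.

1.25; no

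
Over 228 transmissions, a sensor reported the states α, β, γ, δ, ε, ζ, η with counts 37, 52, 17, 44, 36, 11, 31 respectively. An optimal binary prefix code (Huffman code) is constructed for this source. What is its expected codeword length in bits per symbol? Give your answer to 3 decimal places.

2.702 bits/symbol

Probabilities are the counts divided by 228.
Repeatedly combine the two least-probable nodes; the expected code length is the sum of the merged weights.
merge 11/228 + 17/228 → 7/57
merge 7/57 + 31/228 → 59/228
merge 3/19 + 37/228 → 73/228
merge 11/57 + 13/57 → 8/19
merge 59/228 + 73/228 → 11/19
merge 8/19 + 11/19 → 1
L = 7/57 + 59/228 + 73/228 + 8/19 + 11/19 + 1 = 154/57 ≈ 2.702 bits/symbol.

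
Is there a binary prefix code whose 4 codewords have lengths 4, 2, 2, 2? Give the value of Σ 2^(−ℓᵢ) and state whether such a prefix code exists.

With common denominator 2^4 = 16: Σ 2^(−ℓᵢ) = 1/16 + 4/16 + 4/16 + 4/16 = 13/16 = 0.8125.
Kraft's inequality requires Σ ≤ 1; here Σ = 0.8125 ≤ 1, so such a prefix code exists.

0.8125; yes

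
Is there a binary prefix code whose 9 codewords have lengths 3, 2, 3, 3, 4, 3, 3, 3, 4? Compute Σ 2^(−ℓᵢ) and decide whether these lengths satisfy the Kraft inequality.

With common denominator 2^4 = 16: Σ 2^(−ℓᵢ) = 2/16 + 4/16 + 2/16 + 2/16 + 1/16 + 2/16 + 2/16 + 2/16 + 1/16 = 18/16 = 1.125.
Kraft's inequality requires Σ ≤ 1; here Σ = 1.125 > 1, so no such prefix code exists.

1.125; no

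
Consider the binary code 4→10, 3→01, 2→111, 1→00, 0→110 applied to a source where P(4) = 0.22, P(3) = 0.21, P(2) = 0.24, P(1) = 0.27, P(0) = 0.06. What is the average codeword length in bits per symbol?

2.3 bits/symbol

L̄ = Σ pᵢ·ℓᵢ = 0.22·2 + 0.21·2 + 0.24·3 + 0.27·2 + 0.06·3 = 2.3 bits/symbol.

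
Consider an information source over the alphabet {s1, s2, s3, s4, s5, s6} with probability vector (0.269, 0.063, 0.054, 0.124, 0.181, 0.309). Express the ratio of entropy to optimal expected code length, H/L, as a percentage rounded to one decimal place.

98.9%

Entropy H = −Σ p log₂ p ≈ 2.3316 bits.
Huffman merges: 27/500+63/1000→117/1000; 117/1000+31/250→241/1000; 181/1000+241/1000→211/500; 269/1000+309/1000→289/500; 211/500+289/500→1. L = 1179/500 ≈ 2.3580.
Efficiency = H/L = 2.3316/2.3580 = 98.9%.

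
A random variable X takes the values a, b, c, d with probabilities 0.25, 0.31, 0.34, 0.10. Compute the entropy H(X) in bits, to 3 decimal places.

1.885 bits

H = −Σ pᵢ log₂ pᵢ.
−0.25·log₂(0.25) = 0.5000
−0.31·log₂(0.31) = 0.5238
−0.34·log₂(0.34) = 0.5292
−0.10·log₂(0.10) = 0.3322
Sum ≈ 1.8852 → 1.885 bits.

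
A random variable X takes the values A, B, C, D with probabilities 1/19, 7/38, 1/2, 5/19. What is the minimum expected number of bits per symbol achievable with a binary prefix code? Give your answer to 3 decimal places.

Repeatedly combine the two least-probable nodes; the expected code length is the sum of the merged weights.
merge 1/19 + 7/38 → 9/38
merge 9/38 + 5/19 → 1/2
merge 1/2 + 1/2 → 1
L = 9/38 + 1/2 + 1 = 33/19 ≈ 1.737 bits/symbol.

1.737 bits/symbol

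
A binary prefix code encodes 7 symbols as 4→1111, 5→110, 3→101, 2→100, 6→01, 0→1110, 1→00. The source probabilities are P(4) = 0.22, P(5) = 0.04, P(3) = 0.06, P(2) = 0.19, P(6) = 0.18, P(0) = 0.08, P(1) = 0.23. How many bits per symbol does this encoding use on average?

2.89 bits/symbol

L̄ = Σ pᵢ·ℓᵢ = 0.22·4 + 0.04·3 + 0.06·3 + 0.19·3 + 0.18·2 + 0.08·4 + 0.23·2 = 2.89 bits/symbol.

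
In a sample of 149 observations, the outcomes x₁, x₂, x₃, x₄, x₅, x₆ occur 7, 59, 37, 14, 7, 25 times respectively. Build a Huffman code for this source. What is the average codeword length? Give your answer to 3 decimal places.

Probabilities are the counts divided by 149.
Repeatedly combine the two least-probable nodes; the expected code length is the sum of the merged weights.
merge 7/149 + 7/149 → 14/149
merge 14/149 + 14/149 → 28/149
merge 25/149 + 28/149 → 53/149
merge 37/149 + 53/149 → 90/149
merge 59/149 + 90/149 → 1
L = 14/149 + 28/149 + 53/149 + 90/149 + 1 = 334/149 ≈ 2.242 bits/symbol.

2.242 bits/symbol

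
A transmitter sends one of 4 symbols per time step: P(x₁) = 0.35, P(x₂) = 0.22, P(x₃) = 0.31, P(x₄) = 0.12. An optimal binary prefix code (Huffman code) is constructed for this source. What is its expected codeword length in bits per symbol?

Repeatedly combine the two least-probable nodes; the expected code length is the sum of the merged weights.
merge 3/25 + 11/50 → 17/50
merge 31/100 + 17/50 → 13/20
merge 7/20 + 13/20 → 1
L = 17/50 + 13/20 + 1 = 199/100 = 1.99 bits/symbol.

1.99 bits/symbol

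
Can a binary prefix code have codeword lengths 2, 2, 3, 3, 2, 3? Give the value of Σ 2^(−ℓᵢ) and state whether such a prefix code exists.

1.125; no

With common denominator 2^3 = 8: Σ 2^(−ℓᵢ) = 2/8 + 2/8 + 1/8 + 1/8 + 2/8 + 1/8 = 9/8 = 1.125.
Kraft's inequality requires Σ ≤ 1; here Σ = 1.125 > 1, so no such prefix code exists.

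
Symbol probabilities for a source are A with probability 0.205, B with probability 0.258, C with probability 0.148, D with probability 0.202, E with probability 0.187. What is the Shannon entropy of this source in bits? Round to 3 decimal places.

2.299 bits

H = −Σ pᵢ log₂ pᵢ.
−0.205·log₂(0.205) = 0.4687
−0.258·log₂(0.258) = 0.5043
−0.148·log₂(0.148) = 0.4079
−0.202·log₂(0.202) = 0.4661
−0.187·log₂(0.187) = 0.4523
Sum ≈ 2.2994 → 2.299 bits.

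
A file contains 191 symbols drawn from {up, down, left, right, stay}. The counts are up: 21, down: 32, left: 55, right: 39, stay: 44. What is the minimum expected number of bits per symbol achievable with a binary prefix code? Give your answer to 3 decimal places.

Probabilities are the counts divided by 191.
Repeatedly combine the two least-probable nodes; the expected code length is the sum of the merged weights.
merge 21/191 + 32/191 → 53/191
merge 39/191 + 44/191 → 83/191
merge 53/191 + 55/191 → 108/191
merge 83/191 + 108/191 → 1
L = 53/191 + 83/191 + 108/191 + 1 = 435/191 ≈ 2.277 bits/symbol.

2.277 bits/symbol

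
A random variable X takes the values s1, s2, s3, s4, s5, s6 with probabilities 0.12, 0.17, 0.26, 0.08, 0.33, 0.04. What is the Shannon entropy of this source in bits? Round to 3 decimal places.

H = −Σ pᵢ log₂ pᵢ.
−0.12·log₂(0.12) = 0.3671
−0.17·log₂(0.17) = 0.4346
−0.26·log₂(0.26) = 0.5053
−0.08·log₂(0.08) = 0.2915
−0.33·log₂(0.33) = 0.5278
−0.04·log₂(0.04) = 0.1858
Sum ≈ 2.3120 → 2.312 bits.

2.312 bits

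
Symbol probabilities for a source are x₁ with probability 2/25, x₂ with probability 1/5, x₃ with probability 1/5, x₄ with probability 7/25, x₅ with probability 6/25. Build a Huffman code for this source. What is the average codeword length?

2.28 bits/symbol

Repeatedly combine the two least-probable nodes; the expected code length is the sum of the merged weights.
merge 2/25 + 1/5 → 7/25
merge 1/5 + 6/25 → 11/25
merge 7/25 + 7/25 → 14/25
merge 11/25 + 14/25 → 1
L = 7/25 + 11/25 + 14/25 + 1 = 57/25 = 2.28 bits/symbol.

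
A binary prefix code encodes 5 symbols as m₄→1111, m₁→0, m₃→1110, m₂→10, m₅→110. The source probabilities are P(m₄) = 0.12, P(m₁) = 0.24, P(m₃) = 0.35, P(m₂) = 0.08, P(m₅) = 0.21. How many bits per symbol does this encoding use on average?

2.91 bits/symbol

L̄ = Σ pᵢ·ℓᵢ = 0.12·4 + 0.24·1 + 0.35·4 + 0.08·2 + 0.21·3 = 2.91 bits/symbol.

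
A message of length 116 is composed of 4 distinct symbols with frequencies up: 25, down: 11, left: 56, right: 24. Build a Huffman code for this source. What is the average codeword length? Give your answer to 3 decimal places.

Probabilities are the counts divided by 116.
Repeatedly combine the two least-probable nodes; the expected code length is the sum of the merged weights.
merge 11/116 + 6/29 → 35/116
merge 25/116 + 35/116 → 15/29
merge 14/29 + 15/29 → 1
L = 35/116 + 15/29 + 1 = 211/116 ≈ 1.819 bits/symbol.

1.819 bits/symbol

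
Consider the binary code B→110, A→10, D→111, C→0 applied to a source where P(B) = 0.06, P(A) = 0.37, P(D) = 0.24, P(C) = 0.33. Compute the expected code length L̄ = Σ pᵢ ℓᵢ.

L̄ = Σ pᵢ·ℓᵢ = 0.06·3 + 0.37·2 + 0.24·3 + 0.33·1 = 1.97 bits/symbol.

1.97 bits/symbol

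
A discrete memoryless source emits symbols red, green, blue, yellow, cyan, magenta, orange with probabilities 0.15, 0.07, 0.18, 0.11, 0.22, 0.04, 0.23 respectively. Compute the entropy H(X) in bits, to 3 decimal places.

2.629 bits

H = −Σ pᵢ log₂ pᵢ.
−0.15·log₂(0.15) = 0.4105
−0.07·log₂(0.07) = 0.2686
−0.18·log₂(0.18) = 0.4453
−0.11·log₂(0.11) = 0.3503
−0.22·log₂(0.22) = 0.4806
−0.04·log₂(0.04) = 0.1858
−0.23·log₂(0.23) = 0.4877
Sum ≈ 2.6287 → 2.629 bits.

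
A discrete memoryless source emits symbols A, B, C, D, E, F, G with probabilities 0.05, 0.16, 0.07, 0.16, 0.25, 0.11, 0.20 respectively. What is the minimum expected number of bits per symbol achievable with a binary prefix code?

Repeatedly combine the two least-probable nodes; the expected code length is the sum of the merged weights.
merge 1/20 + 7/100 → 3/25
merge 11/100 + 3/25 → 23/100
merge 4/25 + 4/25 → 8/25
merge 1/5 + 23/100 → 43/100
merge 1/4 + 8/25 → 57/100
merge 43/100 + 57/100 → 1
L = 3/25 + 23/100 + 8/25 + 43/100 + 57/100 + 1 = 267/100 = 2.67 bits/symbol.

2.67 bits/symbol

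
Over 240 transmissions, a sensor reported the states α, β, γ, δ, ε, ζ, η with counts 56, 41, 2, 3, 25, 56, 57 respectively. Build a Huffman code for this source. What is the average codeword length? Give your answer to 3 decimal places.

2.442 bits/symbol

Probabilities are the counts divided by 240.
Repeatedly combine the two least-probable nodes; the expected code length is the sum of the merged weights.
merge 1/120 + 1/80 → 1/48
merge 1/48 + 5/48 → 1/8
merge 1/8 + 41/240 → 71/240
merge 7/30 + 7/30 → 7/15
merge 19/80 + 71/240 → 8/15
merge 7/15 + 8/15 → 1
L = 1/48 + 1/8 + 71/240 + 7/15 + 8/15 + 1 = 293/120 ≈ 2.442 bits/symbol.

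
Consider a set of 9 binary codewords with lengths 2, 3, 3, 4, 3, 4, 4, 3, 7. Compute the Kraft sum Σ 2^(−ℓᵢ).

0.9453125

With common denominator 2^7 = 128: Σ 2^(−ℓᵢ) = 32/128 + 16/128 + 16/128 + 8/128 + 16/128 + 8/128 + 8/128 + 16/128 + 1/128 = 121/128 = 0.9453125.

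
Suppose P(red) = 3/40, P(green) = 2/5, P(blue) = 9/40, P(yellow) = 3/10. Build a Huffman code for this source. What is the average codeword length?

Repeatedly combine the two least-probable nodes; the expected code length is the sum of the merged weights.
merge 3/40 + 9/40 → 3/10
merge 3/10 + 3/10 → 3/5
merge 2/5 + 3/5 → 1
L = 3/10 + 3/5 + 1 = 19/10 = 1.9 bits/symbol.

1.9 bits/symbol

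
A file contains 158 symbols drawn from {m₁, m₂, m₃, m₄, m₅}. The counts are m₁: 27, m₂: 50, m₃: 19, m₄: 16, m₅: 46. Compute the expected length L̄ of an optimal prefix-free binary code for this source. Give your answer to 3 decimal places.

Probabilities are the counts divided by 158.
Repeatedly combine the two least-probable nodes; the expected code length is the sum of the merged weights.
merge 8/79 + 19/158 → 35/158
merge 27/158 + 35/158 → 31/79
merge 23/79 + 25/79 → 48/79
merge 31/79 + 48/79 → 1
L = 35/158 + 31/79 + 48/79 + 1 = 351/158 ≈ 2.222 bits/symbol.

2.222 bits/symbol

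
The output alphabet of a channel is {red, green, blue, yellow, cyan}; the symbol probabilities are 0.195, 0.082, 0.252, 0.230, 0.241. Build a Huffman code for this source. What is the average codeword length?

2.277 bits/symbol

Repeatedly combine the two least-probable nodes; the expected code length is the sum of the merged weights.
merge 41/500 + 39/200 → 277/1000
merge 23/100 + 241/1000 → 471/1000
merge 63/250 + 277/1000 → 529/1000
merge 471/1000 + 529/1000 → 1
L = 277/1000 + 471/1000 + 529/1000 + 1 = 2277/1000 = 2.277 bits/symbol.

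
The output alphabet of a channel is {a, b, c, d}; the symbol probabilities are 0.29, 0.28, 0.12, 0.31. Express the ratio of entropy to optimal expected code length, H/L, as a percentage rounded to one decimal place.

96.1%

Entropy H = −Σ p log₂ p ≈ 1.9230 bits.
Huffman merges: 3/25+7/25→2/5; 29/100+31/100→3/5; 2/5+3/5→1. L = 2 ≈ 2.0000.
Efficiency = H/L = 1.9230/2.0000 = 96.1%.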